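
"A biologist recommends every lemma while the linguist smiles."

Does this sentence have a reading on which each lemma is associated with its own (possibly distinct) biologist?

That reading corresponds to *every lemma* > *a biologist*.
*every lemma* is a matrix argument; the adjunct is an island but the target quantifier is outside it.
Clause-internal QR can adjoin the lower DP above the subject, yielding the inverse reading.

Yes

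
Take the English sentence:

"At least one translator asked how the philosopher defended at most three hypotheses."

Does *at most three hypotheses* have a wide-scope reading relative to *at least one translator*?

No

*at most three hypotheses* sits inside the embedded question *how the philosopher defended at most three hypotheses*.
QR across an interrogative CP boundary is ruled out as a wh-island violation.
The inverse ordering *at most three hypotheses* > *at least one translator* is therefore underivable.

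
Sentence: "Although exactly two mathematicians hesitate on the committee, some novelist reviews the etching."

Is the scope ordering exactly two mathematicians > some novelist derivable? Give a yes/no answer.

No

*exactly two mathematicians* is embedded in the adjunct clause *although exactly two mathematicians hesitate on the committee*.
Adverbial clauses are not L-marked, so they are barriers for QR — the quantifier cannot escape the adjunct.
The ordering *exactly two mathematicians* > *some novelist* is therefore underivable.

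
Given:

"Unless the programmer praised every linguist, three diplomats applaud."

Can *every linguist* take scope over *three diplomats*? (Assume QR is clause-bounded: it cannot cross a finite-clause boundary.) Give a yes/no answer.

*every linguist* occurs within the adjunct clause *unless the programmer praised every linguist*.
Adverbial clauses are not L-marked, so they are barriers for QR — the quantifier cannot escape the adjunct.
*every linguist* is confined to the island and cannot take scope over *three diplomats*.

No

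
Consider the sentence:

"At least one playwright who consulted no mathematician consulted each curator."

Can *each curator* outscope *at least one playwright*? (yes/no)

The relative clause *who consulted no mathematician* modifies *at least one playwright*, but *each curator* is not inside that relative clause — it is an argument of the matrix verb.
QR within a single clause is free, so the lower quantifier may take scope over the higher one.

Yes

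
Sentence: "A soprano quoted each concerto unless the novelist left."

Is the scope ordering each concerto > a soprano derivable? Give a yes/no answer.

Yes

Neither queried DP is inside the adjunct, so the adjunct-island constraint does not apply.
Nothing blocks QR of the lower DP to a position above the higher one, so inverse scope is available.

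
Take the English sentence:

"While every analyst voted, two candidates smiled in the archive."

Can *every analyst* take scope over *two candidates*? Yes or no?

No

*every analyst* sits inside the adjunct clause *while every analyst voted*.
The adjunct-island constraint bars QR out of an adverbial clause.
*every analyst* > *two candidates* would require crossing that boundary, which is illicit.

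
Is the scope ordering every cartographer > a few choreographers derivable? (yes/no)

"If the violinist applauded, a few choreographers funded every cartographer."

Yes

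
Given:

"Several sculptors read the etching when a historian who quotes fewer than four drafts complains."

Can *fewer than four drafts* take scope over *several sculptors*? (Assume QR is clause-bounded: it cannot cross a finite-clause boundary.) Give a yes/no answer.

The target quantifier *fewer than four drafts* is part of the relative clause *who quotes fewer than four drafts*, which is itself inside the adjunct *when a historian who quotes fewer than four drafts complains*.
Two island boundaries intervene — the relative clause and the adjunct. Either alone would block QR.
The inverse ordering *fewer than four drafts* > *several sculptors* is therefore underivable.

No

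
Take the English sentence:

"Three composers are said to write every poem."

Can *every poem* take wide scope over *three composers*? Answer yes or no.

Yes

The matrix predicate is a raising verb, whose infinitival complement is not a scope island — *every poem* can QR into the matrix clause.
QR within a single clause is free, so the lower quantifier may take scope over the higher one.
So *every poem* > *three composers* is among the available readings.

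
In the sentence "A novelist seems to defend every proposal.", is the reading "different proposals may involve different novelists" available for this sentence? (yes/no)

The paraphrase describes the scope ordering *every proposal* > *a novelist*.
Infinitival complements of raising predicates do not block QR; *every proposal* and *a novelist* are effectively clausemates.
No island intervenes, so both surface and inverse scope are derivable.
The sentence is scopally ambiguous between *a novelist* > *every proposal* and *every proposal* > *a novelist*.

Yes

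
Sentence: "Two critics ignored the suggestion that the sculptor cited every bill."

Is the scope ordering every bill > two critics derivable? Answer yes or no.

The DP *every bill* is contained in the complex NP *the suggestion that the sculptor cited every bill*.
The complex NP is opaque for QR — the quantifier is frozen inside the noun's complement.
There is no licit LF on which *every bill* c-commands *two critics*.

No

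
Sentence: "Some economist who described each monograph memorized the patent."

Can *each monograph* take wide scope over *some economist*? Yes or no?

*each monograph* sits inside the relative clause *who described each monograph*.
The relative clause forms an island for QR, so the quantifier is confined to the head noun's restrictor.
Hence only narrow scope for *each monograph* (under *some economist*) survives.
(Only the surface reading survives: one fixed economist with respect to all the relevant monographs.)

No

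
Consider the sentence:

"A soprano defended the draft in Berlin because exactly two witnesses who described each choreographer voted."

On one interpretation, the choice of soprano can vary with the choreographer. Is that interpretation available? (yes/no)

No

The paraphrase describes the scope ordering *each choreographer* > *a soprano*.
*each choreographer* sits inside the relative clause *who described each choreographer*, which is itself inside the adjunct *because exactly two witnesses who described each choreographer voted*.
The quantifier would have to escape first the RC and then the adjunct — two independent island violations.
So *each choreographer* cannot raise to a position above *a soprano*.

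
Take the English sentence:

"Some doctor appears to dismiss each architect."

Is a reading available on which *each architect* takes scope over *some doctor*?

Yes

Raising constructions are monoclausal for scope purposes; *each architect* is not separated from *some doctor* by any island.
Nothing blocks QR of the lower DP to a position above the higher one, so inverse scope is available.
The sentence is scopally ambiguous between *some doctor* > *each architect* and *each architect* > *some doctor*.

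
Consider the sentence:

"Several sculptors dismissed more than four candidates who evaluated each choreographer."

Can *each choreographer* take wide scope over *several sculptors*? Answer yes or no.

The target quantifier *each choreographer* is part of the relative clause *who evaluated each choreographer* modifying *more than four candidates*.
QR out of a relative clause is ruled out by the relative-clause island constraint.
There is no licit LF on which *each choreographer* c-commands *several sculptors*.

No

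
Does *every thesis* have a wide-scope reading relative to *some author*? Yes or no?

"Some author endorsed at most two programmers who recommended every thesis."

No

The DP *every thesis* is contained in the relative clause *who recommended every thesis* modifying *at most two programmers*.
Relative clauses block scope extraction: QR cannot target a position outside the modified NP.
*every thesis* > *some author* would require crossing that boundary, which is illicit.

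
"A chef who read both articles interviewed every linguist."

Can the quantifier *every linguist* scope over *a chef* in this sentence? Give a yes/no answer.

The RC *who read both articles* is an island, but *every linguist* is not inside it — it is the matrix object, a clausemate of *a chef*.
QR within a single clause is free, so the lower quantifier may take scope over the higher one.
The sentence is scopally ambiguous between *a chef* > *every linguist* and *every linguist* > *a chef*.

Yes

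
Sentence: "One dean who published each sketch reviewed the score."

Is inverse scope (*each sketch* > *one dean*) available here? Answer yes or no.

No

Structurally, *each sketch* is inside the relative clause *who published each sketch*.
QR out of a relative clause is ruled out by the relative-clause island constraint.
So *each sketch* cannot raise to a position above *one dean*.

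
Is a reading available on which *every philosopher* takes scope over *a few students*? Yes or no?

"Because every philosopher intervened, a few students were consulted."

No

The DP *every philosopher* is contained in the adjunct clause *because every philosopher intervened*.
Adjunct clauses are scope islands: a quantifier inside an adjunct cannot raise into the matrix clause.
The ordering *every philosopher* > *a few students* is therefore underivable.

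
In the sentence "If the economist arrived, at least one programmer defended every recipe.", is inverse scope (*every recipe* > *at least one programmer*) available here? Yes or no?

Yes

Although there is an adjunct clause, *every recipe* is in the main clause, not inside the adjunct.
Since no island is crossed, the inverse ordering is licensed alongside surface scope.
The sentence is scopally ambiguous between *at least one programmer* > *every recipe* and *every recipe* > *at least one programmer*.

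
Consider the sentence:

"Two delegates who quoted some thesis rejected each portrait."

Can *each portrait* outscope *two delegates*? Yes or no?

Yes

*each portrait* is a matrix argument; only *two delegates* is modified by the relative clause *who quoted some thesis*, so the RC island is irrelevant to the target quantifier.
With no island boundary between them, the object can take inverse scope over the subject via ordinary QR within the clause.
The sentence is scopally ambiguous between *two delegates* > *each portrait* and *each portrait* > *two delegates*.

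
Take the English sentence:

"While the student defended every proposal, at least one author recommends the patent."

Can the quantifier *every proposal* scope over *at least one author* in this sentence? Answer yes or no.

No

*every proposal* sits inside the adjunct clause *while the student defended every proposal*.
Adjuncts are opaque for quantifier raising; a quantifier in an adjunct stays inside it.
So *every proposal* cannot raise to a position above *at least one author*.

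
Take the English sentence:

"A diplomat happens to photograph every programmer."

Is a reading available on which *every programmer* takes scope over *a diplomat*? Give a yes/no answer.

*every programmer* is inside a raising infinitive, which is transparent to QR (no CP barrier), so it behaves as a matrix argument.
QR within a single clause is free, so the lower quantifier may take scope over the higher one.

Yes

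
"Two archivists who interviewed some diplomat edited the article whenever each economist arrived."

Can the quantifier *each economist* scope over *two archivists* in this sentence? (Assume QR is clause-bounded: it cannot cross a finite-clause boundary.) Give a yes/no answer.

No

*each economist* sits inside the adjunct clause *whenever each economist arrived*.
Since the clause is an adjunct (not a complement), the Adjunct Condition blocks QR across its edge.
Hence only narrow scope for *each economist* (under *two archivists*) survives.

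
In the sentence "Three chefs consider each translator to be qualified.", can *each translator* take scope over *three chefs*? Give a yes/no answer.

Yes

*each translator* is an ECM subject; ECM complements are not islands, and the embedded quantifier may take matrix scope.
Since no island is crossed, the inverse ordering is licensed alongside surface scope.
Both orderings are possible: *three chefs* > *each translator* and *each translator* > *three chefs*.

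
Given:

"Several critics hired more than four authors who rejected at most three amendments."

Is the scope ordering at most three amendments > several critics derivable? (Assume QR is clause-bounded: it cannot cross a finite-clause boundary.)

No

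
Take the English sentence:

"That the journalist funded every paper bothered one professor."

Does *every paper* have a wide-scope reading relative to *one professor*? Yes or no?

The DP *every paper* is contained in the sentential subject *that the journalist funded every paper*.
Subjects — clausal subjects included — are islands for extraction, and QR is no exception.
*every paper* is confined to the island and cannot take scope over *one professor*.

No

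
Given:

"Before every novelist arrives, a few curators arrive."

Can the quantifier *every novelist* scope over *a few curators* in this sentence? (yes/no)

No

The DP *every novelist* is contained in the adjunct clause *before every novelist arrives*.
Adjunct clauses are scope islands: a quantifier inside an adjunct cannot raise into the matrix clause.
*every novelist* > *a few curators* would require crossing that boundary, which is illicit.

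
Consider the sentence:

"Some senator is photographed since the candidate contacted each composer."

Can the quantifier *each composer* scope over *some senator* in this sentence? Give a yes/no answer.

No

Structurally, *each composer* is inside the adjunct clause *since the candidate contacted each composer*.
Adjuncts are opaque for quantifier raising; a quantifier in an adjunct stays inside it.
So the wide-scope reading for *each composer* is blocked.
(Only the surface reading survives: one fixed senator with respect to all the relevant composers.)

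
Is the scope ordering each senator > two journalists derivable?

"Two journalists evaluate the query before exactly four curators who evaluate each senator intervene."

The DP *each senator* is contained in the relative clause *who evaluate each senator*, which is itself inside the adjunct *before exactly four curators who evaluate each senator intervene*.
Even if one barrier were somehow void, the other would still block QR.
So *each senator* cannot raise high enough to outscope *two journalists*; only the surface ordering *two journalists* > *each senator* is available.

No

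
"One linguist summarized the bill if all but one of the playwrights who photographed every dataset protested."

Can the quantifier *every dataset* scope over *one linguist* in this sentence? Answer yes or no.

No

Structurally, *every dataset* is inside the relative clause *who photographed every dataset*, which is itself inside the adjunct *if all but one of the playwrights who photographed every dataset protested*.
Both the relative clause and the enclosing adjunct are scope islands; QR cannot cross either.
So *every dataset* cannot raise to a position above *one linguist*.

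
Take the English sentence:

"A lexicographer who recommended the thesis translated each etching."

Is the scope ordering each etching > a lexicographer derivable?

Yes

*each etching* sits in the matrix clause, not in the relative clause on *a lexicographer*.
With no island boundary between them, the object can take inverse scope over the subject via ordinary QR within the clause.
Both orderings are possible: *a lexicographer* > *each etching* and *each etching* > *a lexicographer*.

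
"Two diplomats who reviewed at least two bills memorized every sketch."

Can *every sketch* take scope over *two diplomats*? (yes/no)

Yes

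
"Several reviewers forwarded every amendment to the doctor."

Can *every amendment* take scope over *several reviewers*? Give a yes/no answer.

Yes

*several reviewers* and *every amendment* are co-arguments of the matrix verb, with nothing but a clause-internal boundary between them.
QR within a single clause is free, so the lower quantifier may take scope over the higher one.
The sentence is scopally ambiguous between *several reviewers* > *every amendment* and *every amendment* > *several reviewers*.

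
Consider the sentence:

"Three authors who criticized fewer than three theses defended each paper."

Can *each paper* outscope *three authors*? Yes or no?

The RC *who criticized fewer than three theses* is an island, but *each paper* is not inside it — it is the matrix object, a clausemate of *three authors*.
Nothing blocks QR of the lower DP to a position above the higher one, so inverse scope is available.

Yes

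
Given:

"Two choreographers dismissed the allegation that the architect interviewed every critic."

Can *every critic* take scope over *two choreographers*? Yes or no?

Structurally, *every critic* is inside the complex NP *the allegation that the architect interviewed every critic*.
Since the clause is the complement of a nominal head, the CNPC blocks scope extraction.
The inverse ordering *every critic* > *two choreographers* is therefore underivable.

No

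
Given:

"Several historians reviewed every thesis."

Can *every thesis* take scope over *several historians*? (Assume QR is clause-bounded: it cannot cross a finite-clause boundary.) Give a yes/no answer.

Yes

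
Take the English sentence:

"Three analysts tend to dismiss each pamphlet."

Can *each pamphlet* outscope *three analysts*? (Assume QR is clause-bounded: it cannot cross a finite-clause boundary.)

Yes

*each pamphlet* is the object of the infinitival complement of a raising predicate; raising infinitives are transparent for QR, so the two DPs are in effect clausemates.
Ordinary QR to a clause-peripheral position gives the wide-scope LF for the lower DP.
So *each pamphlet* > *three analysts* is among the available readings.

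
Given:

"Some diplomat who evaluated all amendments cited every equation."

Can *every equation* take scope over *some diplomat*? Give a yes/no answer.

Yes

The relative clause *who evaluated all amendments* modifies *some diplomat*, but *every equation* is not inside that relative clause — it is an argument of the matrix verb.
Ordinary QR to a clause-peripheral position gives the wide-scope LF for the lower DP.
The sentence is scopally ambiguous between *some diplomat* > *every equation* and *every equation* > *some diplomat*.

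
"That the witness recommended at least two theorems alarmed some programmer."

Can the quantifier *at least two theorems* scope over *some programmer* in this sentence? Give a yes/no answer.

The DP *at least two theorems* is contained in the sentential subject *that the witness recommended at least two theorems*.
The subject-island constraint blocks QR out of a clausal subject.
So the wide-scope reading for *at least two theorems* is blocked.

No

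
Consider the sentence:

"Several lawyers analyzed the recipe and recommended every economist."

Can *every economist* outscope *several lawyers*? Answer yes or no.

The target quantifier *every economist* is part of one conjunct of the coordinate structure (*recommended every economist*).
Asymmetric QR out of one conjunct violates the Coordinate Structure Constraint.
Hence only narrow scope for *every economist* (under *several lawyers*) survives.

No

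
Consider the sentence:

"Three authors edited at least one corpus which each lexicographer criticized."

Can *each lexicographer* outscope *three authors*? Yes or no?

The target quantifier *each lexicographer* is part of the relative clause *which each lexicographer criticized* modifying *at least one corpus*.
Relative clauses block scope extraction: QR cannot target a position outside the modified NP.
The inverse ordering *each lexicographer* > *three authors* is therefore underivable.

No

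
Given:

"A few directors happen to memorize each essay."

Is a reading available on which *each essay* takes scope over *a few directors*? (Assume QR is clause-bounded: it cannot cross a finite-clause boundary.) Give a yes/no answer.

Yes

*each essay* is the object of the infinitival complement of a raising predicate; raising infinitives are transparent for QR, so the two DPs are in effect clausemates.
Since no island is crossed, the inverse ordering is licensed alongside surface scope.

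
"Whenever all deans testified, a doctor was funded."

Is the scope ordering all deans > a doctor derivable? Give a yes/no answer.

The DP *all deans* is contained in the adjunct clause *whenever all deans testified*.
Scope out of an adjunct clause is unavailable: QR respects the adjunct-island constraint.
The ordering *all deans* > *a doctor* is therefore underivable.

No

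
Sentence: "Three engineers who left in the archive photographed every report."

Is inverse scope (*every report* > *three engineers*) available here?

Yes

The RC *who left in the archive* is an island, but *every report* is not inside it — it is the matrix object, a clausemate of *three engineers*.
No island intervenes, so both surface and inverse scope are derivable.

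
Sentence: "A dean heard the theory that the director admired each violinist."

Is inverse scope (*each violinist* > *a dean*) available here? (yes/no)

No

Structurally, *each violinist* is inside the complex NP *the theory that the director admired each violinist*.
The complex NP is opaque for QR — the quantifier is frozen inside the noun's complement.
The inverse ordering *each violinist* > *a dean* is therefore underivable.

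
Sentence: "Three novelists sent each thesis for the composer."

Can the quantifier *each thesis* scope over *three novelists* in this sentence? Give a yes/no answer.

Yes

*each thesis* and *three novelists* are in the same minimal clause.
Since no island is crossed, the inverse ordering is licensed alongside surface scope.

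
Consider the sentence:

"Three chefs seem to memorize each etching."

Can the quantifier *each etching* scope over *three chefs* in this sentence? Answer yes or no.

Yes

Raising constructions are monoclausal for scope purposes; *each etching* is not separated from *three chefs* by any island.
Ordinary QR to a clause-peripheral position gives the wide-scope LF for the lower DP.
So *each etching* > *three chefs* is among the available readings.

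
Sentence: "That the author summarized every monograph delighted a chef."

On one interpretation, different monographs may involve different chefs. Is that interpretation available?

No

That reading corresponds to *every monograph* > *a chef*.
The target quantifier *every monograph* is part of the sentential subject *that the author summarized every monograph*.
Sentential subjects are islands: a quantifier inside the subject clause cannot raise over the matrix predicate.
*every monograph* > *a chef* would require crossing that boundary, which is illicit.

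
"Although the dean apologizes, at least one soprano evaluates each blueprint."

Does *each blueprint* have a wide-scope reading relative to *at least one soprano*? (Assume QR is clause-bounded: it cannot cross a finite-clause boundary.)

Yes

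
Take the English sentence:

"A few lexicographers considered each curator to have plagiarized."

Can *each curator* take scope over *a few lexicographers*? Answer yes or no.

*each curator* is the subject of an ECM infinitive — the infinitival complement of an ECM verb is not a scope island, so *each curator* can raise into the matrix clause.
With no island boundary between them, the object can take inverse scope over the subject via ordinary QR within the clause.
Both orderings are possible: *a few lexicographers* > *each curator* and *each curator* > *a few lexicographers*.

Yes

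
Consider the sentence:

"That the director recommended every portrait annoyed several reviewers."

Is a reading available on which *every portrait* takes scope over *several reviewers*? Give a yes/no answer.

*every portrait* is embedded in the sentential subject *that the director recommended every portrait*.
Subjects — clausal subjects included — are islands for extraction, and QR is no exception.
There is no licit LF on which *every portrait* c-commands *several reviewers*.

No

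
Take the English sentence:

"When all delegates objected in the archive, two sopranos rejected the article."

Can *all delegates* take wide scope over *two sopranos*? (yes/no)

No

The target quantifier *all delegates* is part of the adjunct clause *when all delegates objected in the archive*.
Adjunct clauses are scope islands: a quantifier inside an adjunct cannot raise into the matrix clause.
So the wide-scope reading for *all delegates* is blocked.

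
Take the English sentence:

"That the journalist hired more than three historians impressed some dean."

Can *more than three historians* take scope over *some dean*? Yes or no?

The target quantifier *more than three historians* is part of the sentential subject *that the journalist hired more than three historians*.
The subject-island constraint blocks QR out of a clausal subject.
There is no licit LF on which *more than three historians* c-commands *some dean*.

No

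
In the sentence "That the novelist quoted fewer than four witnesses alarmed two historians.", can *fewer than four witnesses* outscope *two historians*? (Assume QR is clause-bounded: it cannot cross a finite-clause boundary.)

The DP *fewer than four witnesses* is contained in the sentential subject *that the novelist quoted fewer than four witnesses*.
Clausal subjects are scope islands; QR from inside the subject into the matrix is barred.
So the wide-scope reading for *fewer than four witnesses* is blocked.

No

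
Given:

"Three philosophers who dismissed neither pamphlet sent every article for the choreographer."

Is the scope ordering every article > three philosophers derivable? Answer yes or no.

Yes

The relative clause *who dismissed neither pamphlet* modifies *three philosophers*, but *every article* is not inside that relative clause — it is an argument of the matrix verb.
With no island boundary between them, the object can take inverse scope over the subject via ordinary QR within the clause.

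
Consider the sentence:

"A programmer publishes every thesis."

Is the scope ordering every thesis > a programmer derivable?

*every thesis* and *a programmer* are in the same minimal clause.
No island intervenes, so both surface and inverse scope are derivable.

Yes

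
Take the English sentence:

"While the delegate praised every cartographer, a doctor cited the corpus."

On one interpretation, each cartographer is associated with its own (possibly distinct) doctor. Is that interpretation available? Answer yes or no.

No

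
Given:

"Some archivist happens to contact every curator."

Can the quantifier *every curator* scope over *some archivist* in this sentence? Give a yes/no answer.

Yes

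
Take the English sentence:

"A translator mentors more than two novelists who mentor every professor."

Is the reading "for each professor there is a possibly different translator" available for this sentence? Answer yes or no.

No

This is the *every professor* > *a translator* reading.
*every professor* occurs within the relative clause *who mentor every professor* modifying *more than two novelists*.
The relative clause forms an island for QR, so the quantifier is confined to the head noun's restrictor.
There is no licit LF on which *every professor* c-commands *a translator*.
(Only the surface reading survives: one fixed translator with respect to all the relevant professors.)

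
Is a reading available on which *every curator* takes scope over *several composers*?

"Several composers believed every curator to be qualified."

Yes

ECM infinitives lack a CP barrier, so *every curator* can QR over the matrix subject *several composers*.
No island intervenes, so both surface and inverse scope are derivable.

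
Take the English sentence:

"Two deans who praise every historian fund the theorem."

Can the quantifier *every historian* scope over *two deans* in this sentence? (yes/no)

The DP *every historian* is contained in the relative clause *who praise every historian*.
Relative clauses are scope islands: a quantifier cannot QR out of a relative clause to take scope in the matrix clause.
So *every historian* cannot raise to a position above *two deans*.

No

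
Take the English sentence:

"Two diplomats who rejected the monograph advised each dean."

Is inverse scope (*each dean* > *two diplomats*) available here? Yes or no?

Yes

*each dean* sits in the matrix clause, not in the relative clause on *two diplomats*.
Clause-internal QR can adjoin the lower DP above the subject, yielding the inverse reading.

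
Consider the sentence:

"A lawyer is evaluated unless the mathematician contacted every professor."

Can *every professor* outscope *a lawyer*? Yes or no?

*every professor* occurs within the adjunct clause *unless the mathematician contacted every professor*.
Adjunct clauses are scope islands: a quantifier inside an adjunct cannot raise into the matrix clause.
So *every professor* cannot raise high enough to outscope *a lawyer*; only the surface ordering *a lawyer* > *every professor* is available.

No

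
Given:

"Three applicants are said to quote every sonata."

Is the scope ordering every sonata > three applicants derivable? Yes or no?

Yes

The matrix predicate is a raising verb, whose infinitival complement is not a scope island — *every sonata* can QR into the matrix clause.
No island intervenes, so both surface and inverse scope are derivable.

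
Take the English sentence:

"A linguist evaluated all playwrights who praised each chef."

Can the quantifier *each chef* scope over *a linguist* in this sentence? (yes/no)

No

The target quantifier *each chef* is part of the relative clause *who praised each chef* modifying *all playwrights*.
Quantifiers inside a relative clause are trapped there; the RC boundary blocks QR.
The inverse ordering *each chef* > *a linguist* is therefore underivable.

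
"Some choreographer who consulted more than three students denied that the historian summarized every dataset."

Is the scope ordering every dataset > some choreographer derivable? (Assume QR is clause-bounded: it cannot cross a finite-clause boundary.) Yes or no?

No

Structurally, *every dataset* is inside the finite complement clause *that the historian summarized every dataset*.
Given the clause-boundedness assumption, QR cannot cross the finite CP into the matrix.
The inverse ordering *every dataset* > *some choreographer* is therefore underivable.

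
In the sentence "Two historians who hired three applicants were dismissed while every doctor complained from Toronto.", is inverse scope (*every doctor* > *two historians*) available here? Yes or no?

*every doctor* is embedded in the adjunct clause *while every doctor complained from Toronto*.
Since the clause is an adjunct (not a complement), the Adjunct Condition blocks QR across its edge.
The inverse ordering *every doctor* > *two historians* is therefore underivable.

No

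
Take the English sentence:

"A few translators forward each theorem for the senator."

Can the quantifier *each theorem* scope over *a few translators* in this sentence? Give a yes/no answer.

*each theorem* is the matrix object and *a few translators* the matrix subject; the two are clausemates.
QR within a single clause is free, so the lower quantifier may take scope over the higher one.

Yes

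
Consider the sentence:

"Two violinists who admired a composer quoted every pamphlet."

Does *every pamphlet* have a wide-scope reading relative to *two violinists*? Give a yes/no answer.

Yes

Although the sentence contains a relative clause (*who admired a composer*), *every pamphlet* is outside it, in the matrix VP.
Since no island is crossed, the inverse ordering is licensed alongside surface scope.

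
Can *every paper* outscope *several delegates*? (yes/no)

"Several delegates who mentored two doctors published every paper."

The RC *who mentored two doctors* is an island, but *every paper* is not inside it — it is the matrix object, a clausemate of *several delegates*.
QR within a single clause is free, so the lower quantifier may take scope over the higher one.

Yes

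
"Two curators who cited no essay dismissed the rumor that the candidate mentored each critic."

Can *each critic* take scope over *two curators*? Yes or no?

No

The target quantifier *each critic* is part of the complex NP *the rumor that the candidate mentored each critic*.
The complex NP is opaque for QR — the quantifier is frozen inside the noun's complement.
The inverse ordering *each critic* > *two curators* is therefore underivable.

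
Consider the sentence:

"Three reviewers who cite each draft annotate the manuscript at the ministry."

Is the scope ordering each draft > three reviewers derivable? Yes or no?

No

The DP *each draft* is contained in the relative clause *who cite each draft*.
Relative clauses block scope extraction: QR cannot target a position outside the modified NP.
*each draft* is confined to the island and cannot take scope over *three reviewers*.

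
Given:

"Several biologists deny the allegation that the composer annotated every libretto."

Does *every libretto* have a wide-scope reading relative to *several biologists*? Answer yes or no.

The target quantifier *every libretto* is part of the complex NP *the allegation that the composer annotated every libretto*.
The complex NP is opaque for QR — the quantifier is frozen inside the noun's complement.
There is no licit LF on which *every libretto* c-commands *several biologists*.

No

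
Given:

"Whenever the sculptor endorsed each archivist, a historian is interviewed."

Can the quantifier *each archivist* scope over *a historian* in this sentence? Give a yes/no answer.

*each archivist* occurs within the adjunct clause *whenever the sculptor endorsed each archivist*.
Adjuncts are opaque for quantifier raising; a quantifier in an adjunct stays inside it.
*each archivist* > *a historian* would require crossing that boundary, which is illicit.

No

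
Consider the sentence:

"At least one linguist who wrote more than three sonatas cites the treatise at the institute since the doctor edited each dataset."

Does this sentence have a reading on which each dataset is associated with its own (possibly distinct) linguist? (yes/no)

No

The described interpretation is the *each dataset* > *at least one linguist* scoping.
*each dataset* is embedded in the adjunct clause *since the doctor edited each dataset*.
The adjunct-island constraint bars QR out of an adverbial clause.
*each dataset* > *at least one linguist* would require crossing that boundary, which is illicit.
(Only the surface reading survives: one fixed linguist with respect to all the relevant datasets.)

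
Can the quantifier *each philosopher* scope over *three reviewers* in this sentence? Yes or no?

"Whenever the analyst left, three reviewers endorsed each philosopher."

Yes

The adjunct island is irrelevant here — *each philosopher* and *three reviewers* are both in the matrix clause.
Since no island is crossed, the inverse ordering is licensed alongside surface scope.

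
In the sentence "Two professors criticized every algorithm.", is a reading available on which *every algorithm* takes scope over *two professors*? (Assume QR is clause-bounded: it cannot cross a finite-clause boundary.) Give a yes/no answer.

Yes

Both DPs are arguments of the same predicate; there is no clause or island boundary between them.
Nothing blocks QR of the lower DP to a position above the higher one, so inverse scope is available.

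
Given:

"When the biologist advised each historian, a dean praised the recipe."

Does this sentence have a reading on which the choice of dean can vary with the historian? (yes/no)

No

This is the *each historian* > *a dean* reading.
The DP *each historian* is contained in the adjunct clause *when the biologist advised each historian*.
The adjunct-island constraint bars QR out of an adverbial clause.
*each historian* is confined to the island and cannot take scope over *a dean*.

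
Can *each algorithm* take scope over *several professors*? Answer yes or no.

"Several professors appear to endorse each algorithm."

*each algorithm* is inside a raising infinitive, which is transparent to QR (no CP barrier), so it behaves as a matrix argument.
Clause-internal QR can adjoin the lower DP above the subject, yielding the inverse reading.
The sentence is scopally ambiguous between *several professors* > *each algorithm* and *each algorithm* > *several professors*.

Yes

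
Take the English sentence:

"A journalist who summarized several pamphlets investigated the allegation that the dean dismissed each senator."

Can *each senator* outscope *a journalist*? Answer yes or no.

Structurally, *each senator* is inside the complex NP *the allegation that the dean dismissed each senator*.
Since the clause is the complement of a nominal head, the CNPC blocks scope extraction.
Hence only narrow scope for *each senator* (under *a journalist*) survives.

No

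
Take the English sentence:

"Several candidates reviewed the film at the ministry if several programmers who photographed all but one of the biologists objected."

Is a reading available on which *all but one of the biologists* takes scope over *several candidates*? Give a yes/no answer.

No

*all but one of the biologists* occurs within the relative clause *who photographed all but one of the biologists*, which is itself inside the adjunct *if several programmers who photographed all but one of the biologists objected*.
Nested islands: the RC island is itself inside an adjunct island, so wide scope is doubly excluded.
Hence only narrow scope for *all but one of the biologists* (under *several candidates*) survives.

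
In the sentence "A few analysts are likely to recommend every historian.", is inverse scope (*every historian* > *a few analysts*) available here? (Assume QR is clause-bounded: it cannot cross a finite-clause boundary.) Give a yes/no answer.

Yes

Raising constructions are monoclausal for scope purposes; *every historian* is not separated from *a few analysts* by any island.
Since no island is crossed, the inverse ordering is licensed alongside surface scope.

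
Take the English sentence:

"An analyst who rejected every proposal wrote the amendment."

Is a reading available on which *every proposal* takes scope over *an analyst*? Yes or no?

No

The target quantifier *every proposal* is part of the relative clause *who rejected every proposal*.
QR out of a relative clause is ruled out by the relative-clause island constraint.
So *every proposal* cannot raise to a position above *an analyst*.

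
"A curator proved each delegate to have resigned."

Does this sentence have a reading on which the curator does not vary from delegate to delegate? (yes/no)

The paraphrase describes the scope ordering *a curator* > *each delegate*.
That is the surface-scope ordering, which is always one of the available readings — island constraints only ever restrict inverse scope.

Yes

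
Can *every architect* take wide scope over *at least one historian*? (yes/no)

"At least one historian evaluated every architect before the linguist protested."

*every architect* is a matrix argument; the adjunct is an island but the target quantifier is outside it.
Since no island is crossed, the inverse ordering is licensed alongside surface scope.

Yes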